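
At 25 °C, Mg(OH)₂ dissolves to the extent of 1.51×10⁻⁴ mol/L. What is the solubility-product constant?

Ksp = 1.38×10⁻¹¹

Mg(OH)₂(s) ⇌ Mg²⁺(aq) + 2 OH⁻(aq)
Call the molar solubility s, so that [Mg²⁺] = s and [OH⁻] = 2s.
Ksp = [Mg²⁺][OH⁻]^2 = s · (2s)^2 = 4s^3
Ksp = 4 × (1.51×10⁻⁴)^3 = 1.38×10⁻¹¹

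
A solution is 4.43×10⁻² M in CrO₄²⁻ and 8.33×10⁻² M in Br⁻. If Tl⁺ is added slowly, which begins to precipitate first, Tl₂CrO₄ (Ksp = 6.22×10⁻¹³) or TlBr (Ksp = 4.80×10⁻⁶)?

Tl₂CrO₄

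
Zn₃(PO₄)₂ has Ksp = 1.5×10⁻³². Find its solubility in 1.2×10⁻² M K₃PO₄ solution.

1.6×10⁻¹⁰ M

Zn₃(PO₄)₂(s) ⇌ 3 Zn²⁺(aq) + 2 PO₄³⁻(aq)
With PO₄³⁻ already at 1.2×10⁻² M and s small, take [PO₄³⁻] ≈ 1.2×10⁻² M and [Zn²⁺] = 3s.
Ksp = [Zn²⁺]^3[PO₄³⁻]^2 = (3s)^3(1.2×10⁻²)^2
(3s)^3 = 1.5×10⁻³² / (1.2×10⁻²)^2 = 1.0×10⁻²⁸
s = 1.6×10⁻¹⁰ M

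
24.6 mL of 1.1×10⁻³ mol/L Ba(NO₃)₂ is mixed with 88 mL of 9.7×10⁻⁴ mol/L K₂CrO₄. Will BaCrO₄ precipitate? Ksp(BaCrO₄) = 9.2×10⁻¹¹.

Yes

After mixing, V = 24.6 mL + 88 mL = 112.6 mL.
[Ba²⁺] = (1.1×10⁻³)(24.6)/112.6 = 2.4×10⁻⁴ mol/L
[CrO₄²⁻] = (9.7×10⁻⁴)(88)/112.6 = 7.6×10⁻⁴ mol/L
Q = [Ba²⁺][CrO₄²⁻] = 1.8×10⁻⁷
Since Q (1.8×10⁻⁷) exceeds Ksp (9.2×10⁻¹¹), BaCrO₄ will precipitate.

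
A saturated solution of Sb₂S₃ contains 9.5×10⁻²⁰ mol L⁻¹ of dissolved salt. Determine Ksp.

Ksp = 8.4×10⁻⁹⁴

Sb₂S₃(s) ⇌ 2 Sb³⁺(aq) + 3 S²⁻(aq)
Let s be the molar solubility. Then [Sb³⁺] = 2s and [S²⁻] = 3s.
Ksp = [Sb³⁺]^2[S²⁻]^3 = (2s)^2 · (3s)^3 = 108s^5
Ksp = 108 × (9.5×10⁻²⁰)^5 = 8.4×10⁻⁹⁴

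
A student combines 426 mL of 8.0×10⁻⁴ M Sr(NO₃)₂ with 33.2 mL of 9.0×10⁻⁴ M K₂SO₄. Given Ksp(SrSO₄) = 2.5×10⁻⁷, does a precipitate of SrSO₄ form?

No

After mixing, V = 426 mL + 33.2 mL = 459.2 mL.
[Sr²⁺] = (8.0×10⁻⁴)(426)/459.2 = 7.4×10⁻⁴ M
[SO₄²⁻] = (9.0×10⁻⁴)(33.2)/459.2 = 6.5×10⁻⁵ M
Q = [Sr²⁺][SO₄²⁻] = 4.8×10⁻⁸
Q = 4.8×10⁻⁸ < Ksp = 2.5×10⁻⁷, so the solution is unsaturated and no precipitate forms.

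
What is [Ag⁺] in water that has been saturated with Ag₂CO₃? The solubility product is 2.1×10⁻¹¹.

3.5×10⁻⁴ M

Ag₂CO₃(s) ⇌ 2 Ag⁺(aq) + CO₃²⁻(aq)
Call the molar solubility s, so that [Ag⁺] = 2s and [CO₃²⁻] = s.
Ksp = [Ag⁺]^2[CO₃²⁻] = (2s)^2 · s = 4s^3 = 2.1×10⁻¹¹
s = 1.7×10⁻⁴ mol/L
[Ag⁺] = 2s = 3.5×10⁻⁴ mol/L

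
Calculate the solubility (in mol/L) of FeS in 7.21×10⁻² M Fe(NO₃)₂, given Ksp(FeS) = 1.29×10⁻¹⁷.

1.79×10⁻¹⁶ M

FeS(s) ⇌ Fe²⁺(aq) + S²⁻(aq)
The solution already contains Fe²⁺ at 7.21×10⁻² M. Let s be the molar solubility of FeS.
[Fe²⁺] ≈ 7.21×10⁻² M (common ion dominates); [S²⁻] = s.
Ksp = [Fe²⁺][S²⁻] = (7.21×10⁻²)s
s = 1.29×10⁻¹⁷ / (7.21×10⁻²) = 1.79×10⁻¹⁶
s = 1.79×10⁻¹⁶ M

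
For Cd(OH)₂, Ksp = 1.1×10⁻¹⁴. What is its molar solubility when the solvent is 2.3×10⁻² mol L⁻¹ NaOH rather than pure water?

Cd(OH)₂(s) ⇌ Cd²⁺(aq) + 2 OH⁻(aq)
The solution already contains OH⁻ at 2.3×10⁻² mol L⁻¹. Let s be the molar solubility of Cd(OH)₂.
[OH⁻] ≈ 2.3×10⁻² mol L⁻¹ (common ion dominates); [Cd²⁺] = s.
Ksp = [Cd²⁺][OH⁻]^2 = s(2.3×10⁻²)^2
s = 1.1×10⁻¹⁴ / (2.3×10⁻²)^2 = 2.1×10⁻¹¹
s = 2.1×10⁻¹¹ mol L⁻¹

2.1×10⁻¹¹ M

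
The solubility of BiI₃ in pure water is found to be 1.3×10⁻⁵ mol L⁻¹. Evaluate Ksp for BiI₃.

Ksp = 7.7×10⁻¹⁹

BiI₃(s) ⇌ Bi³⁺(aq) + 3 I⁻(aq)
Call the molar solubility s, so that [Bi³⁺] = s and [I⁻] = 3s.
Ksp = [Bi³⁺][I⁻]^3 = s · (3s)^3 = 27s^4
Ksp = 27 × (1.3×10⁻⁵)^4 = 7.7×10⁻¹⁹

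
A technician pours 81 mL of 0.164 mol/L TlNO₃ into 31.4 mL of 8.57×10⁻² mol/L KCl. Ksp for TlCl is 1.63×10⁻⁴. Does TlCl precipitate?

Yes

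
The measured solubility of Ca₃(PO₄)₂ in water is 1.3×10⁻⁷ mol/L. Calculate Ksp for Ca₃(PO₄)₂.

Ca₃(PO₄)₂(s) ⇌ 3 Ca²⁺(aq) + 2 PO₄³⁻(aq)
Let s be the molar solubility. Then [Ca²⁺] = 3s and [PO₄³⁻] = 2s.
Ksp = [Ca²⁺]^3[PO₄³⁻]^2 = (3s)^3 · (2s)^2 = 108s^5
Ksp = 108 × (1.3×10⁻⁷)^5 = 4.0×10⁻³³

Ksp = 4.0×10⁻³³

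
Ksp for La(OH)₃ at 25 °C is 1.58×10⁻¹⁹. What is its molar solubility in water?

La(OH)₃(s) ⇌ La³⁺(aq) + 3 OH⁻(aq)
If s mol/L of La(OH)₃ dissolves, [La³⁺] = s and [OH⁻] = 3s.
Ksp = [La³⁺][OH⁻]^3 = s · (3s)^3 = 27s^4
27s^4 = 1.58×10⁻¹⁹  ⇒  s^4 = 5.85×10⁻²¹
s = 8.75×10⁻⁶ mol/L

8.75×10⁻⁶ M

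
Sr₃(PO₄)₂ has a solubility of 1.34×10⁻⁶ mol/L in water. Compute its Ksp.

Ksp = 4.67×10⁻²⁸

Sr₃(PO₄)₂(s) ⇌ 3 Sr²⁺(aq) + 2 PO₄³⁻(aq)
Call the molar solubility s, so that [Sr²⁺] = 3s and [PO₄³⁻] = 2s.
Ksp = [Sr²⁺]^3[PO₄³⁻]^2 = (3s)^3 · (2s)^2 = 108s^5
Ksp = 108 × (1.34×10⁻⁶)^5 = 4.67×10⁻²⁸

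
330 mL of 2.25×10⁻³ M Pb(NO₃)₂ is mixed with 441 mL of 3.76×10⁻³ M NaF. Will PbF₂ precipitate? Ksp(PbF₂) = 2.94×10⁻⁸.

No

Total volume after mixing = 330 + 441 = 771 mL.
[Pb²⁺] = (2.25×10⁻³)(330)/771 = 9.63×10⁻⁴ M
[F⁻] = (3.76×10⁻³)(441)/771 = 2.15×10⁻³ M
Q = [Pb²⁺][F⁻]^2 = 4.45×10⁻⁹
Q < Ksp (4.45×10⁻⁹ vs 2.94×10⁻⁸); the solution remains unsaturated and no precipitate forms.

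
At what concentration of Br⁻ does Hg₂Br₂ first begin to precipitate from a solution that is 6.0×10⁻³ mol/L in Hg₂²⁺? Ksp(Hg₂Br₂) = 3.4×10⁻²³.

Precipitation of each salt begins when its ion product equals Ksp.
Hg₂Br₂(s) ⇌ Hg₂²⁺(aq) + 2 Br⁻(aq)
Ksp = [Hg₂²⁺][Br⁻]^2 = [Br⁻]^2(6.0×10⁻³)
[Br⁻]^2 = 3.4×10⁻²³ / (6.0×10⁻³) = 5.7×10⁻²¹
[Br⁻] = 7.5×10⁻¹¹ mol/L

7.5×10⁻¹¹ M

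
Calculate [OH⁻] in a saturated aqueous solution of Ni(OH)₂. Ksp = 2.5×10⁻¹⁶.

7.9×10⁻⁶ M

Ni(OH)₂(s) ⇌ Ni²⁺(aq) + 2 OH⁻(aq)
If s mol/L of Ni(OH)₂ dissolves, [Ni²⁺] = s and [OH⁻] = 2s.
Ksp = [Ni²⁺][OH⁻]^2 = s · (2s)^2 = 4s^3 = 2.5×10⁻¹⁶
s = 4.0×10⁻⁶ mol/L
[OH⁻] = 2s = 7.9×10⁻⁶ mol/L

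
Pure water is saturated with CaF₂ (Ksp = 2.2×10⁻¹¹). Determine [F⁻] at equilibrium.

CaF₂(s) ⇌ Ca²⁺(aq) + 2 F⁻(aq)
For each mole of CaF₂ that dissolves per liter, [Ca²⁺] = s and [F⁻] = 2s; let s denote this solubility.
Ksp = [Ca²⁺][F⁻]^2 = s · (2s)^2 = 4s^3 = 2.2×10⁻¹¹
s = 1.8×10⁻⁴ mol L⁻¹
[F⁻] = 2s = 3.5×10⁻⁴ mol L⁻¹

3.5×10⁻⁴ M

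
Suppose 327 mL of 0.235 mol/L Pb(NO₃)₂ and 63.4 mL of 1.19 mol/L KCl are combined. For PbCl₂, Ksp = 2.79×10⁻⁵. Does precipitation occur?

Yes

The combined volume is 390.4 mL.
[Pb²⁺] = (0.235)(327)/390.4 = 0.197 mol/L
[Cl⁻] = (1.19)(63.4)/390.4 = 0.193 mol/L
Q = [Pb²⁺][Cl⁻]^2 = 7.35×10⁻³
Q = 7.35×10⁻³ > Ksp = 2.79×10⁻⁵, so the solution is supersaturated and PbCl₂ precipitates.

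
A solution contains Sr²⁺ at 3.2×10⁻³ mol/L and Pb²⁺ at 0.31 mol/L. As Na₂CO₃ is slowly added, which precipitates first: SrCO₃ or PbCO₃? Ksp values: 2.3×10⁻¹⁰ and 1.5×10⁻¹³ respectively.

PbCO₃

A salt starts to precipitate once the ion product Q reaches its Ksp.
For SrCO₃: [CO₃²⁻] = (Ksp/[Sr²⁺]) = 7.2×10⁻⁸ mol/L
For PbCO₃: [CO₃²⁻] = (Ksp/[Pb²⁺]) = 4.8×10⁻¹³ mol/L
The smaller threshold [CO₃²⁻] is reached first, so PbCO₃ precipitates first.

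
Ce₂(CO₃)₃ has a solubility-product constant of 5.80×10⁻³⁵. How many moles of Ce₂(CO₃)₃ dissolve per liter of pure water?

5.57×10⁻⁸ M

Ce₂(CO₃)₃(s) ⇌ 2 Ce³⁺(aq) + 3 CO₃²⁻(aq)
With molar solubility s: [Ce³⁺] = 2s, [CO₃²⁻] = 3s.
Ksp = [Ce³⁺]^2[CO₃²⁻]^3 = (2s)^2 · (3s)^3 = 108s^5
108s^5 = 5.80×10⁻³⁵  ⇒  s^5 = 5.37×10⁻³⁷
Taking the 5th root, s = 5.57×10⁻⁸ mol L⁻¹.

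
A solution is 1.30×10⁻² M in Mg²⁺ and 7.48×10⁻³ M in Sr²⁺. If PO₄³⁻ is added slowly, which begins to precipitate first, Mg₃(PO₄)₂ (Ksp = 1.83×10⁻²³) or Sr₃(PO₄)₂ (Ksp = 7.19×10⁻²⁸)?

Sr₃(PO₄)₂

Precipitation of each salt begins when its ion product equals Ksp.
For Mg₃(PO₄)₂: [PO₄³⁻] = (Ksp/[Mg²⁺]^3)^(1/2) = 2.89×10⁻⁹ M
For Sr₃(PO₄)₂: [PO₄³⁻] = (Ksp/[Sr²⁺]^3)^(1/2) = 4.14×10⁻¹¹ M
The smaller threshold [PO₄³⁻] is reached first, so Sr₃(PO₄)₂ precipitates first.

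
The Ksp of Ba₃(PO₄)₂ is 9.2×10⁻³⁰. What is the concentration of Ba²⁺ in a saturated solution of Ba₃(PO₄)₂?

Ba₃(PO₄)₂(s) ⇌ 3 Ba²⁺(aq) + 2 PO₄³⁻(aq)
With molar solubility s: [Ba²⁺] = 3s, [PO₄³⁻] = 2s.
Ksp = [Ba²⁺]^3[PO₄³⁻]^2 = (3s)^3 · (2s)^2 = 108s^5 = 9.2×10⁻³⁰
s = 6.1×10⁻⁷ mol L⁻¹
[Ba²⁺] = 3s = 1.8×10⁻⁶ mol L⁻¹

1.8×10⁻⁶ M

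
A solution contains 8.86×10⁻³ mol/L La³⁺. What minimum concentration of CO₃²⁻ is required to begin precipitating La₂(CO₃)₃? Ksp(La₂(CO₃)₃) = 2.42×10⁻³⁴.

The threshold for precipitation is Q = Ksp.
La₂(CO₃)₃(s) ⇌ 2 La³⁺(aq) + 3 CO₃²⁻(aq)
Ksp = [La³⁺]^2[CO₃²⁻]^3 = [CO₃²⁻]^3(8.86×10⁻³)^2
[CO₃²⁻]^3 = 2.42×10⁻³⁴ / (8.86×10⁻³)^2 = 3.08×10⁻³⁰
[CO₃²⁻] = 1.46×10⁻¹⁰ mol/L

1.46×10⁻¹⁰ M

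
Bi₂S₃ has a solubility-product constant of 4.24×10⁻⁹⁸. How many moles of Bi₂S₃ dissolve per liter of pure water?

1.31×10⁻²⁰ M

Bi₂S₃(s) ⇌ 2 Bi³⁺(aq) + 3 S²⁻(aq)
For each mole of Bi₂S₃ that dissolves per liter, [Bi³⁺] = 2s and [S²⁻] = 3s; let s denote this solubility.
Ksp = [Bi³⁺]^2[S²⁻]^3 = (2s)^2 · (3s)^3 = 108s^5
108s^5 = 4.24×10⁻⁹⁸  ⇒  s^5 = 3.93×10⁻¹⁰⁰
s = (3.93×10⁻¹⁰⁰)^(1/5) = 1.31×10⁻²⁰ M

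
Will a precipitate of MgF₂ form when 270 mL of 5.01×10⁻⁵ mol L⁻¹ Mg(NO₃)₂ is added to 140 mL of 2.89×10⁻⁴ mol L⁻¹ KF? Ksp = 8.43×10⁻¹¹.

Total volume after mixing = 270 + 140 = 410 mL.
[Mg²⁺] = (5.01×10⁻⁵)(270)/410 = 3.30×10⁻⁵ mol L⁻¹
[F⁻] = (2.89×10⁻⁴)(140)/410 = 9.87×10⁻⁵ mol L⁻¹
Q = [Mg²⁺][F⁻]^2 = 3.21×10⁻¹³
Since Q (3.21×10⁻¹³) is less than Ksp (8.43×10⁻¹¹), no MgF₂ precipitates.

No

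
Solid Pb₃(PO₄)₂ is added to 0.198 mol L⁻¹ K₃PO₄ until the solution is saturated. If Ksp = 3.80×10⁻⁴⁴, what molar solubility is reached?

Pb₃(PO₄)₂(s) ⇌ 3 Pb²⁺(aq) + 2 PO₄³⁻(aq)
The solution already contains PO₄³⁻ at 0.198 mol L⁻¹. Let s be the molar solubility of Pb₃(PO₄)₂.
[PO₄³⁻] ≈ 0.198 mol L⁻¹ (common ion dominates); [Pb²⁺] = 3s.
Ksp = [Pb²⁺]^3[PO₄³⁻]^2 = (3s)^3(0.198)^2
(3s)^3 = 3.80×10⁻⁴⁴ / (0.198)^2 = 9.69×10⁻⁴³
s = 3.30×10⁻¹⁵ mol L⁻¹

3.30×10⁻¹⁵ M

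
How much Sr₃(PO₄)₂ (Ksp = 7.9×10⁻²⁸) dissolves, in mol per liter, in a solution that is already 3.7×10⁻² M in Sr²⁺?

Sr₃(PO₄)₂(s) ⇌ 3 Sr²⁺(aq) + 2 PO₄³⁻(aq)
Let s be the solubility of Sr₃(PO₄)₂ here. The common ion gives [Sr²⁺] ≈ 3.7×10⁻² M, and [PO₄³⁻] = 2s.
Ksp = [Sr²⁺]^3[PO₄³⁻]^2 = (3.7×10⁻²)^3(2s)^2
(2s)^2 = 7.9×10⁻²⁸ / (3.7×10⁻²)^3 = 1.6×10⁻²³
s = 2.0×10⁻¹² M

2.0×10⁻¹² M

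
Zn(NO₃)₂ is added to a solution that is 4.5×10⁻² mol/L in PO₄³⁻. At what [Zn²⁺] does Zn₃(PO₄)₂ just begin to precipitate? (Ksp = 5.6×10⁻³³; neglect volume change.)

1.4×10⁻¹⁰ M

Precipitation of each salt begins when its ion product equals Ksp.
Zn₃(PO₄)₂(s) ⇌ 3 Zn²⁺(aq) + 2 PO₄³⁻(aq)
Ksp = [Zn²⁺]^3[PO₄³⁻]^2 = [Zn²⁺]^3(4.5×10⁻²)^2
[Zn²⁺]^3 = 5.6×10⁻³³ / (4.5×10⁻²)^2 = 2.8×10⁻³⁰
[Zn²⁺] = 1.4×10⁻¹⁰ mol/L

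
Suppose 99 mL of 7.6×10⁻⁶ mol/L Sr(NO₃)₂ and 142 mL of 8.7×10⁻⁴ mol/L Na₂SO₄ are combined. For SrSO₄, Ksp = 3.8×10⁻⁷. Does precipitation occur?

No

Total volume after mixing = 99 + 142 = 241 mL.
[Sr²⁺] = (7.6×10⁻⁶)(99)/241 = 3.1×10⁻⁶ mol/L
[SO₄²⁻] = (8.7×10⁻⁴)(142)/241 = 5.1×10⁻⁴ mol/L
Q = [Sr²⁺][SO₄²⁻] = 1.6×10⁻⁹
Q < Ksp (1.6×10⁻⁹ vs 3.8×10⁻⁷); the solution remains unsaturated and no precipitate forms.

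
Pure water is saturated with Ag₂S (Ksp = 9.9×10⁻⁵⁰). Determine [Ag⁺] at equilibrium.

Ag₂S(s) ⇌ 2 Ag⁺(aq) + S²⁻(aq)
For each mole of Ag₂S that dissolves per liter, [Ag⁺] = 2s and [S²⁻] = s; let s denote this solubility.
Ksp = [Ag⁺]^2[S²⁻] = (2s)^2 · s = 4s^3 = 9.9×10⁻⁵⁰
s = 2.9×10⁻¹⁷ mol/L
[Ag⁺] = 2s = 5.8×10⁻¹⁷ mol/L

5.8×10⁻¹⁷ M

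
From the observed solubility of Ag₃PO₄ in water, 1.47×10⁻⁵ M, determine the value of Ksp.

Ksp = 1.26×10⁻¹⁸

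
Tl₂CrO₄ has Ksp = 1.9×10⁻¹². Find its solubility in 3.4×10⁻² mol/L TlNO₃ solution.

Tl₂CrO₄(s) ⇌ 2 Tl⁺(aq) + CrO₄²⁻(aq)
Tl⁺ is already present at 3.4×10⁻² mol/L. If s mol/L of Tl₂CrO₄ dissolves, [CrO₄²⁻] = s while [Tl⁺] ≈ 3.4×10⁻² mol/L.
Ksp = [Tl⁺]^2[CrO₄²⁻] = (3.4×10⁻²)^2s
s = 1.9×10⁻¹² / (3.4×10⁻²)^2 = 1.6×10⁻⁹
s = 1.6×10⁻⁹ mol/L

1.6×10⁻⁹ M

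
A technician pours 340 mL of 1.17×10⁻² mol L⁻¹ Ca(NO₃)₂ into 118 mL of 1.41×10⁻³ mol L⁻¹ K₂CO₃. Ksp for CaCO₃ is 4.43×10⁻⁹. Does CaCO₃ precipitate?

Yes

Total volume after mixing = 340 + 118 = 458 mL.
[Ca²⁺] = (1.17×10⁻²)(340)/458 = 8.69×10⁻³ mol L⁻¹
[CO₃²⁻] = (1.41×10⁻³)(118)/458 = 3.63×10⁻⁴ mol L⁻¹
Q = [Ca²⁺][CO₃²⁻] = 3.16×10⁻⁶
Q = 3.16×10⁻⁶ > Ksp = 4.43×10⁻⁹, so the solution is supersaturated and CaCO₃ precipitates.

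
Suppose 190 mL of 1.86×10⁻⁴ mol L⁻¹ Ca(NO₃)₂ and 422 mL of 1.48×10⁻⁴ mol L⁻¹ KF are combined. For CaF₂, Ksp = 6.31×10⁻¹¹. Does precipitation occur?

The combined volume is 612 mL.
[Ca²⁺] = (1.86×10⁻⁴)(190)/612 = 5.77×10⁻⁵ mol L⁻¹
[F⁻] = (1.48×10⁻⁴)(422)/612 = 1.02×10⁻⁴ mol L⁻¹
Q = [Ca²⁺][F⁻]^2 = 6.01×10⁻¹³
Since Q (6.01×10⁻¹³) is less than Ksp (6.31×10⁻¹¹), no CaF₂ precipitates.

No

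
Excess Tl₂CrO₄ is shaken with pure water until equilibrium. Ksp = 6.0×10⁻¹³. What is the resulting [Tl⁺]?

Tl₂CrO₄(s) ⇌ 2 Tl⁺(aq) + CrO₄²⁻(aq)
If s mol/L of Tl₂CrO₄ dissolves, [Tl⁺] = 2s and [CrO₄²⁻] = s.
Ksp = [Tl⁺]^2[CrO₄²⁻] = (2s)^2 · s = 4s^3 = 6.0×10⁻¹³
s = 5.3×10⁻⁵ M
[Tl⁺] = 2s = 1.1×10⁻⁴ M

1.1×10⁻⁴ M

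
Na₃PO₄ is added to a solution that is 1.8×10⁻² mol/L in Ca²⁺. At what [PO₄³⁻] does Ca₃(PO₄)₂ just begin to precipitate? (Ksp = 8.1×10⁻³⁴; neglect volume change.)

Precipitation of each salt begins when its ion product equals Ksp.
Ca₃(PO₄)₂(s) ⇌ 3 Ca²⁺(aq) + 2 PO₄³⁻(aq)
Ksp = [Ca²⁺]^3[PO₄³⁻]^2 = [PO₄³⁻]^2(1.8×10⁻²)^3
[PO₄³⁻]^2 = 8.1×10⁻³⁴ / (1.8×10⁻²)^3 = 1.4×10⁻²⁸
[PO₄³⁻] = 1.2×10⁻¹⁴ mol/L

1.2×10⁻¹⁴ M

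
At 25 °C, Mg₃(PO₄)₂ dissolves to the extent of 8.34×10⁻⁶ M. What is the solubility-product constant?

Ksp = 4.36×10⁻²⁴

Mg₃(PO₄)₂(s) ⇌ 3 Mg²⁺(aq) + 2 PO₄³⁻(aq)
For each mole of Mg₃(PO₄)₂ that dissolves per liter, [Mg²⁺] = 3s and [PO₄³⁻] = 2s; let s denote this solubility.
Ksp = [Mg²⁺]^3[PO₄³⁻]^2 = (3s)^3 · (2s)^2 = 108s^5
Ksp = 108 × (8.34×10⁻⁶)^5 = 4.36×10⁻²⁴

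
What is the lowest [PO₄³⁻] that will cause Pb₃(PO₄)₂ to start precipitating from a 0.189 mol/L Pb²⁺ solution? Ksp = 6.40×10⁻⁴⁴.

3.08×10⁻²¹ M

Each salt precipitates once Q = Ksp for that salt.
Pb₃(PO₄)₂(s) ⇌ 3 Pb²⁺(aq) + 2 PO₄³⁻(aq)
Ksp = [Pb²⁺]^3[PO₄³⁻]^2 = [PO₄³⁻]^2(0.189)^3
[PO₄³⁻]^2 = 6.40×10⁻⁴⁴ / (0.189)^3 = 9.48×10⁻⁴²
[PO₄³⁻] = 3.08×10⁻²¹ mol/L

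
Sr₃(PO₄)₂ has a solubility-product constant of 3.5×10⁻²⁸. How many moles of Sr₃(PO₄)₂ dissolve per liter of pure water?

1.3×10⁻⁶ M

Sr₃(PO₄)₂(s) ⇌ 3 Sr²⁺(aq) + 2 PO₄³⁻(aq)
If s mol/L of Sr₃(PO₄)₂ dissolves, [Sr²⁺] = 3s and [PO₄³⁻] = 2s.
Ksp = [Sr²⁺]^3[PO₄³⁻]^2 = (3s)^3 · (2s)^2 = 108s^5
108s^5 = 3.5×10⁻²⁸  ⇒  s^5 = 3.2×10⁻³⁰
Taking the 5th root, s = 1.3×10⁻⁶ M.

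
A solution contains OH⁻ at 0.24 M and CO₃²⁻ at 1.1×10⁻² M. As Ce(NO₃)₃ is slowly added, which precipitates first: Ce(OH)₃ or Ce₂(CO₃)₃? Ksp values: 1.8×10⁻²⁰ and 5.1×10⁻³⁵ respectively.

Ce(OH)₃

Precipitation of each salt begins when its ion product equals Ksp.
For Ce(OH)₃: [Ce³⁺] = (Ksp/[OH⁻]^3) = 1.3×10⁻¹⁸ M
For Ce₂(CO₃)₃: [Ce³⁺] = (Ksp/[CO₃²⁻]^3)^(1/2) = 6.2×10⁻¹⁵ M
Ce(OH)₃ requires the lower [Ce³⁺], so it precipitates first.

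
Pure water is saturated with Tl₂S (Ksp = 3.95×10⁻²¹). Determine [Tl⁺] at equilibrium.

Tl₂S(s) ⇌ 2 Tl⁺(aq) + S²⁻(aq)
If s mol/L of Tl₂S dissolves, [Tl⁺] = 2s and [S²⁻] = s.
Ksp = [Tl⁺]^2[S²⁻] = (2s)^2 · s = 4s^3 = 3.95×10⁻²¹
s = 9.96×10⁻⁸ mol L⁻¹
[Tl⁺] = 2s = 1.99×10⁻⁷ mol L⁻¹

1.99×10⁻⁷ M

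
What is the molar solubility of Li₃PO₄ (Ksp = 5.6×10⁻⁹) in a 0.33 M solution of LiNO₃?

1.6×10⁻⁷ M

Li₃PO₄(s) ⇌ 3 Li⁺(aq) + PO₄³⁻(aq)
The solution already contains Li⁺ at 0.33 M. Let s be the molar solubility of Li₃PO₄.
[Li⁺] ≈ 0.33 M (common ion dominates); [PO₄³⁻] = s.
Ksp = [Li⁺]^3[PO₄³⁻] = (0.33)^3s
s = 5.6×10⁻⁹ / (0.33)^3 = 1.6×10⁻⁷
s = 1.6×10⁻⁷ M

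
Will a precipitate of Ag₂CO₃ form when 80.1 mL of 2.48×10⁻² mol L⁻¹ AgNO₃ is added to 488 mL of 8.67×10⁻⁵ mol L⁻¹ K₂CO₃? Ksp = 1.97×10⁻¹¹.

Yes

The combined volume is 568.1 mL.
[Ag⁺] = (2.48×10⁻²)(80.1)/568.1 = 3.50×10⁻³ mol L⁻¹
[CO₃²⁻] = (8.67×10⁻⁵)(488)/568.1 = 7.45×10⁻⁵ mol L⁻¹
Q = [Ag⁺]^2[CO₃²⁻] = 9.11×10⁻¹⁰
Q = 9.11×10⁻¹⁰ > Ksp = 1.97×10⁻¹¹, so the solution is supersaturated and Ag₂CO₃ precipitates.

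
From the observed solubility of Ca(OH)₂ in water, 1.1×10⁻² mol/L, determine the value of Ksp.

Ksp = 5.3×10⁻⁶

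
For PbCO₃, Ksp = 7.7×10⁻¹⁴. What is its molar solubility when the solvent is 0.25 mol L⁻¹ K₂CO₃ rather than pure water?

3.1×10⁻¹³ M

PbCO₃(s) ⇌ Pb²⁺(aq) + CO₃²⁻(aq)
With CO₃²⁻ already at 0.25 mol L⁻¹ and s small, take [CO₃²⁻] ≈ 0.25 mol L⁻¹ and [Pb²⁺] = s.
Ksp = [Pb²⁺][CO₃²⁻] = s(0.25)
s = 7.7×10⁻¹⁴ / (0.25) = 3.1×10⁻¹³
s = 3.1×10⁻¹³ mol L⁻¹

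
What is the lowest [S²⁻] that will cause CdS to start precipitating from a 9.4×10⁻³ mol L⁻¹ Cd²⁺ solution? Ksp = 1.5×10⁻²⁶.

1.6×10⁻²⁴ M

The threshold for precipitation is Q = Ksp.
CdS(s) ⇌ Cd²⁺(aq) + S²⁻(aq)
Ksp = [Cd²⁺][S²⁻] = [S²⁻](9.4×10⁻³)
[S²⁻] = 1.5×10⁻²⁶ / (9.4×10⁻³) = 1.6×10⁻²⁴
[S²⁻] = 1.6×10⁻²⁴ mol L⁻¹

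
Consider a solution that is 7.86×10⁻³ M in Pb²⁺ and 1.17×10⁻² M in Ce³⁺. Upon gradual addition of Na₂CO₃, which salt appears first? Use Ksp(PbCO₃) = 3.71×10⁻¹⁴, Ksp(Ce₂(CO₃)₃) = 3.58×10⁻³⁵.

PbCO₃

A salt starts to precipitate once the ion product Q reaches its Ksp.
For PbCO₃: [CO₃²⁻] = (Ksp/[Pb²⁺]) = 4.72×10⁻¹² M
For Ce₂(CO₃)₃: [CO₃²⁻] = (Ksp/[Ce³⁺]^2)^(1/3) = 6.39×10⁻¹¹ M
PbCO₃ requires the lower [CO₃²⁻], so it precipitates first.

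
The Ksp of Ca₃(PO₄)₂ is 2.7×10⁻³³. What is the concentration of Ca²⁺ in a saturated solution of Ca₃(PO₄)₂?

3.6×10⁻⁷ M

Ca₃(PO₄)₂(s) ⇌ 3 Ca²⁺(aq) + 2 PO₄³⁻(aq)
If s mol/L of Ca₃(PO₄)₂ dissolves, [Ca²⁺] = 3s and [PO₄³⁻] = 2s.
Ksp = [Ca²⁺]^3[PO₄³⁻]^2 = (3s)^3 · (2s)^2 = 108s^5 = 2.7×10⁻³³
s = 1.2×10⁻⁷ mol/L
[Ca²⁺] = 3s = 3.6×10⁻⁷ mol/L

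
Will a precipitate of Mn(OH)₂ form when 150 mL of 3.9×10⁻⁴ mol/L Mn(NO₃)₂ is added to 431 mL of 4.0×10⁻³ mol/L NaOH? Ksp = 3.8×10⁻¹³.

Yes

After mixing, V = 150 mL + 431 mL = 581 mL.
[Mn²⁺] = (3.9×10⁻⁴)(150)/581 = 1.0×10⁻⁴ mol/L
[OH⁻] = (4.0×10⁻³)(431)/581 = 3.0×10⁻³ mol/L
Q = [Mn²⁺][OH⁻]^2 = 8.9×10⁻¹⁰
Since Q (8.9×10⁻¹⁰) exceeds Ksp (3.8×10⁻¹³), Mn(OH)₂ will precipitate.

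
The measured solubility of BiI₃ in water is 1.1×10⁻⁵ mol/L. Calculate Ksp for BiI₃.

Ksp = 4.0×10⁻¹⁹

BiI₃(s) ⇌ Bi³⁺(aq) + 3 I⁻(aq)
With molar solubility s: [Bi³⁺] = s, [I⁻] = 3s.
Ksp = [Bi³⁺][I⁻]^3 = s · (3s)^3 = 27s^4
Ksp = 27 × (1.1×10⁻⁵)^4 = 4.0×10⁻¹⁹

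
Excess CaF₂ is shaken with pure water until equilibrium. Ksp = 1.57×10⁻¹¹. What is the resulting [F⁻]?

3.15×10⁻⁴ M

CaF₂(s) ⇌ Ca²⁺(aq) + 2 F⁻(aq)
Call the molar solubility s, so that [Ca²⁺] = s and [F⁻] = 2s.
Ksp = [Ca²⁺][F⁻]^2 = s · (2s)^2 = 4s^3 = 1.57×10⁻¹¹
s = 1.58×10⁻⁴ M
[F⁻] = 2s = 3.15×10⁻⁴ M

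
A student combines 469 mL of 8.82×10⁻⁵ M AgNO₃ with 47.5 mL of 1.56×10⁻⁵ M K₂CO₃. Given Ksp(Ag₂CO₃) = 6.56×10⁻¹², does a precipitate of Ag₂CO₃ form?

Total volume after mixing = 469 + 47.5 = 516.5 mL.
[Ag⁺] = (8.82×10⁻⁵)(469)/516.5 = 8.01×10⁻⁵ M
[CO₃²⁻] = (1.56×10⁻⁵)(47.5)/516.5 = 1.43×10⁻⁶ M
Q = [Ag⁺]^2[CO₃²⁻] = 9.20×10⁻¹⁵
Q < Ksp (9.20×10⁻¹⁵ vs 6.56×10⁻¹²); the solution remains unsaturated and no precipitate forms.

No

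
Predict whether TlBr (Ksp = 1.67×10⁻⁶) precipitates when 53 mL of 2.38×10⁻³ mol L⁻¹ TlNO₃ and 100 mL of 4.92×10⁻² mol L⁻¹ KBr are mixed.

Yes

Total volume after mixing = 53 + 100 = 153 mL.
[Tl⁺] = (2.38×10⁻³)(53)/153 = 8.24×10⁻⁴ mol L⁻¹
[Br⁻] = (4.92×10⁻²)(100)/153 = 3.22×10⁻² mol L⁻¹
Q = [Tl⁺][Br⁻] = 2.65×10⁻⁵
Q = 2.65×10⁻⁵ > Ksp = 1.67×10⁻⁶, so the solution is supersaturated and TlBr precipitates.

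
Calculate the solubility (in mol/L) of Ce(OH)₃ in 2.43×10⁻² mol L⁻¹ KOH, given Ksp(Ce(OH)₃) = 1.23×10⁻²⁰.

Ce(OH)₃(s) ⇌ Ce³⁺(aq) + 3 OH⁻(aq)
Let s be the solubility of Ce(OH)₃ here. The common ion gives [OH⁻] ≈ 2.43×10⁻² mol L⁻¹, and [Ce³⁺] = s.
Ksp = [Ce³⁺][OH⁻]^3 = s(2.43×10⁻²)^3
s = 1.23×10⁻²⁰ / (2.43×10⁻²)^3 = 8.57×10⁻¹⁶
s = 8.57×10⁻¹⁶ mol L⁻¹

8.57×10⁻¹⁶ M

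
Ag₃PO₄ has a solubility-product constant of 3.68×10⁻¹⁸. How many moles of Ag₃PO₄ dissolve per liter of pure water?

Ag₃PO₄(s) ⇌ 3 Ag⁺(aq) + PO₄³⁻(aq)
Call the molar solubility s, so that [Ag⁺] = 3s and [PO₄³⁻] = s.
Ksp = [Ag⁺]^3[PO₄³⁻] = (3s)^3 · s = 27s^4
27s^4 = 3.68×10⁻¹⁸  ⇒  s^4 = 1.36×10⁻¹⁹
s = (1.36×10⁻¹⁹)^(1/4) = 1.92×10⁻⁵ mol/L

1.92×10⁻⁵ M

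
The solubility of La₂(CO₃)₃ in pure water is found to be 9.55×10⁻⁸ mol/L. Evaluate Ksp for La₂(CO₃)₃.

Ksp = 8.58×10⁻³⁴

La₂(CO₃)₃(s) ⇌ 2 La³⁺(aq) + 3 CO₃²⁻(aq)
For each mole of La₂(CO₃)₃ that dissolves per liter, [La³⁺] = 2s and [CO₃²⁻] = 3s; let s denote this solubility.
Ksp = [La³⁺]^2[CO₃²⁻]^3 = (2s)^2 · (3s)^3 = 108s^5
Ksp = 108 × (9.55×10⁻⁸)^5 = 8.58×10⁻³⁴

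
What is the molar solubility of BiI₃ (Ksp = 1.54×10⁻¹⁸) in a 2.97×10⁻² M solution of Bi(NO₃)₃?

1.24×10⁻⁶ M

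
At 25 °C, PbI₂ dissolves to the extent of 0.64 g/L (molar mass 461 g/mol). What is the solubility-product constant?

Ksp = 1.1×10⁻⁸

Molar solubility s = (0.64 g/L) / (461 g/mol) = 1.388×10⁻³ mol/L
PbI₂(s) ⇌ Pb²⁺(aq) + 2 I⁻(aq)
For each mole of PbI₂ that dissolves per liter, [Pb²⁺] = s and [I⁻] = 2s; let s denote this solubility.
Ksp = [Pb²⁺][I⁻]^2 = s · (2s)^2 = 4s^3
Ksp = 4 × (1.388×10⁻³)^3 = 1.1×10⁻⁸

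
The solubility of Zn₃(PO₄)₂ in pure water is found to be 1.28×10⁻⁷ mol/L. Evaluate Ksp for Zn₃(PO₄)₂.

Zn₃(PO₄)₂(s) ⇌ 3 Zn²⁺(aq) + 2 PO₄³⁻(aq)
For each mole of Zn₃(PO₄)₂ that dissolves per liter, [Zn²⁺] = 3s and [PO₄³⁻] = 2s; let s denote this solubility.
Ksp = [Zn²⁺]^3[PO₄³⁻]^2 = (3s)^3 · (2s)^2 = 108s^5
Ksp = 108 × (1.28×10⁻⁷)^5 = 3.71×10⁻³³

Ksp = 3.71×10⁻³³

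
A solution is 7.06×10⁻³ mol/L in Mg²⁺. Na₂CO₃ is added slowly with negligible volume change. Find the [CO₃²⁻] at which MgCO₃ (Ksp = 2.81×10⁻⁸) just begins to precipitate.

3.98×10⁻⁶ M

Precipitation begins when Q = Ksp.
MgCO₃(s) ⇌ Mg²⁺(aq) + CO₃²⁻(aq)
Ksp = [Mg²⁺][CO₃²⁻] = [CO₃²⁻](7.06×10⁻³)
[CO₃²⁻] = 2.81×10⁻⁸ / (7.06×10⁻³) = 3.98×10⁻⁶
[CO₃²⁻] = 3.98×10⁻⁶ mol/L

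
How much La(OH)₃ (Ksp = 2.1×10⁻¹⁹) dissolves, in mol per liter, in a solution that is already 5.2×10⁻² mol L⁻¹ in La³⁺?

5.3×10⁻⁷ M

La(OH)₃(s) ⇌ La³⁺(aq) + 3 OH⁻(aq)
With La³⁺ already at 5.2×10⁻² mol L⁻¹ and s small, take [La³⁺] ≈ 5.2×10⁻² mol L⁻¹ and [OH⁻] = 3s.
Ksp = [La³⁺][OH⁻]^3 = (5.2×10⁻²)(3s)^3
(3s)^3 = 2.1×10⁻¹⁹ / (5.2×10⁻²) = 4.0×10⁻¹⁸
s = 5.3×10⁻⁷ mol L⁻¹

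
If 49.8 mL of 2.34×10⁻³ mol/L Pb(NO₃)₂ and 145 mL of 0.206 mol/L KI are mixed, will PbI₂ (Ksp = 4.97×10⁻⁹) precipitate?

Yes

After mixing, V = 49.8 mL + 145 mL = 194.8 mL.
[Pb²⁺] = (2.34×10⁻³)(49.8)/194.8 = 5.98×10⁻⁴ mol/L
[I⁻] = (0.206)(145)/194.8 = 0.153 mol/L
Q = [Pb²⁺][I⁻]^2 = 1.41×10⁻⁵
Since Q (1.41×10⁻⁵) exceeds Ksp (4.97×10⁻⁹), PbI₂ will precipitate.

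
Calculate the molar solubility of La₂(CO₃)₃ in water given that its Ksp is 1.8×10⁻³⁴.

7.0×10⁻⁸ M

La₂(CO₃)₃(s) ⇌ 2 La³⁺(aq) + 3 CO₃²⁻(aq)
If s mol/L of La₂(CO₃)₃ dissolves, [La³⁺] = 2s and [CO₃²⁻] = 3s.
Ksp = [La³⁺]^2[CO₃²⁻]^3 = (2s)^2 · (3s)^3 = 108s^5
108s^5 = 1.8×10⁻³⁴  ⇒  s^5 = 1.7×10⁻³⁶
s = (1.7×10⁻³⁶)^(1/5) = 7.0×10⁻⁸ mol/L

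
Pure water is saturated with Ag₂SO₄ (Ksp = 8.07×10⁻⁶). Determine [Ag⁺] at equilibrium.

2.53×10⁻² M

Ag₂SO₄(s) ⇌ 2 Ag⁺(aq) + SO₄²⁻(aq)
If s mol/L of Ag₂SO₄ dissolves, [Ag⁺] = 2s and [SO₄²⁻] = s.
Ksp = [Ag⁺]^2[SO₄²⁻] = (2s)^2 · s = 4s^3 = 8.07×10⁻⁶
s = 1.26×10⁻² mol/L
[Ag⁺] = 2s = 2.53×10⁻² mol/L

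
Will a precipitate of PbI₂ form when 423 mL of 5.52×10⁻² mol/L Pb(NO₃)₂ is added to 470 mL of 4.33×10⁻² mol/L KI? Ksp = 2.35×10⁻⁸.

After mixing, V = 423 mL + 470 mL = 893 mL.
[Pb²⁺] = (5.52×10⁻²)(423)/893 = 2.61×10⁻² mol/L
[I⁻] = (4.33×10⁻²)(470)/893 = 2.28×10⁻² mol/L
Q = [Pb²⁺][I⁻]^2 = 1.36×10⁻⁵
Q = 1.36×10⁻⁵ > Ksp = 2.35×10⁻⁸, so the solution is supersaturated and PbI₂ precipitates.

Yes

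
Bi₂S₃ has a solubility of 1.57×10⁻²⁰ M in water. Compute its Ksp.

Ksp = 1.03×10⁻⁹⁷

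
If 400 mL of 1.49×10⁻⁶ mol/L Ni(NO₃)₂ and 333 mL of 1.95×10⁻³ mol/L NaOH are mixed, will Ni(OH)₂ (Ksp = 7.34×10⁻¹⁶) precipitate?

Yes

After mixing, V = 400 mL + 333 mL = 733 mL.
[Ni²⁺] = (1.49×10⁻⁶)(400)/733 = 8.13×10⁻⁷ mol/L
[OH⁻] = (1.95×10⁻³)(333)/733 = 8.86×10⁻⁴ mol/L
Q = [Ni²⁺][OH⁻]^2 = 6.38×10⁻¹³
Because Q > Ksp (6.38×10⁻¹³ vs 7.34×10⁻¹⁶), a precipitate of Ni(OH)₂ forms.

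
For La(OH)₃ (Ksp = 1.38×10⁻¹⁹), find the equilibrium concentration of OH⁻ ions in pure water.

La(OH)₃(s) ⇌ La³⁺(aq) + 3 OH⁻(aq)
If s mol/L of La(OH)₃ dissolves, [La³⁺] = s and [OH⁻] = 3s.
Ksp = [La³⁺][OH⁻]^3 = s · (3s)^3 = 27s^4 = 1.38×10⁻¹⁹
s = 8.46×10⁻⁶ M
[OH⁻] = 3s = 2.54×10⁻⁵ M

2.54×10⁻⁵ M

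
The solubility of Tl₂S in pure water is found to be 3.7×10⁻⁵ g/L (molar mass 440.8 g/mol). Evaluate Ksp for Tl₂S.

s = (3.7×10⁻⁵ g L⁻¹)/(440.8 g mol⁻¹) = 8.394×10⁻⁸ M
Tl₂S(s) ⇌ 2 Tl⁺(aq) + S²⁻(aq)
Call the molar solubility s, so that [Tl⁺] = 2s and [S²⁻] = s.
Ksp = [Tl⁺]^2[S²⁻] = (2s)^2 · s = 4s^3
Ksp = 4 × (8.394×10⁻⁸)^3 = 2.4×10⁻²¹

Ksp = 2.4×10⁻²¹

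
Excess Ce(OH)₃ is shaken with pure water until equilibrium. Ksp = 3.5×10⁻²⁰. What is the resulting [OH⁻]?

1.8×10⁻⁵ M

Ce(OH)₃(s) ⇌ Ce³⁺(aq) + 3 OH⁻(aq)
With molar solubility s: [Ce³⁺] = s, [OH⁻] = 3s.
Ksp = [Ce³⁺][OH⁻]^3 = s · (3s)^3 = 27s^4 = 3.5×10⁻²⁰
s = 6.0×10⁻⁶ mol/L
[OH⁻] = 3s = 1.8×10⁻⁵ mol/L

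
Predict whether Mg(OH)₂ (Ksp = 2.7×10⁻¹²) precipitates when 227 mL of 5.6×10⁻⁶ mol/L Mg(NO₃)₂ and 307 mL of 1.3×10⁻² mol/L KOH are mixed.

Yes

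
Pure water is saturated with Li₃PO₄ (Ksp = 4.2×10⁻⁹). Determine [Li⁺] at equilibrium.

1.1×10⁻² M

Li₃PO₄(s) ⇌ 3 Li⁺(aq) + PO₄³⁻(aq)
Let s be the molar solubility. Then [Li⁺] = 3s and [PO₄³⁻] = s.
Ksp = [Li⁺]^3[PO₄³⁻] = (3s)^3 · s = 27s^4 = 4.2×10⁻⁹
s = 3.5×10⁻³ M
[Li⁺] = 3s = 1.1×10⁻² M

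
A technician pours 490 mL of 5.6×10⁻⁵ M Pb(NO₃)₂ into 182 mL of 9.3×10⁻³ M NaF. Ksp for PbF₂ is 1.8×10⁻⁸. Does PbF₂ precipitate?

The combined volume is 672 mL.
[Pb²⁺] = (5.6×10⁻⁵)(490)/672 = 4.1×10⁻⁵ M
[F⁻] = (9.3×10⁻³)(182)/672 = 2.5×10⁻³ M
Q = [Pb²⁺][F⁻]^2 = 2.6×10⁻¹⁰
Q = 2.6×10⁻¹⁰ < Ksp = 1.8×10⁻⁸, so the solution is unsaturated and no precipitate forms.

No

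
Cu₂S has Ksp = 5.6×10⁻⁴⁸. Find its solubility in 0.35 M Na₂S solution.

2.0×10⁻²⁴ M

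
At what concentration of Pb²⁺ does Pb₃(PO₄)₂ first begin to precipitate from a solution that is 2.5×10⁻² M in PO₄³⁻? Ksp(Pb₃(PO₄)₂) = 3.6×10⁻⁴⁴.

A salt starts to precipitate once the ion product Q reaches its Ksp.
Pb₃(PO₄)₂(s) ⇌ 3 Pb²⁺(aq) + 2 PO₄³⁻(aq)
Ksp = [Pb²⁺]^3[PO₄³⁻]^2 = [Pb²⁺]^3(2.5×10⁻²)^2
[Pb²⁺]^3 = 3.6×10⁻⁴⁴ / (2.5×10⁻²)^2 = 5.8×10⁻⁴¹
[Pb²⁺] = 3.9×10⁻¹⁴ M

3.9×10⁻¹⁴ M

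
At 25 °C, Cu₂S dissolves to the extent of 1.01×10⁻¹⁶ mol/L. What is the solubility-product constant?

Ksp = 4.12×10⁻⁴⁸

Cu₂S(s) ⇌ 2 Cu⁺(aq) + S²⁻(aq)
For each mole of Cu₂S that dissolves per liter, [Cu⁺] = 2s and [S²⁻] = s; let s denote this solubility.
Ksp = [Cu⁺]^2[S²⁻] = (2s)^2 · s = 4s^3
Ksp = 4 × (1.01×10⁻¹⁶)^3 = 4.12×10⁻⁴⁸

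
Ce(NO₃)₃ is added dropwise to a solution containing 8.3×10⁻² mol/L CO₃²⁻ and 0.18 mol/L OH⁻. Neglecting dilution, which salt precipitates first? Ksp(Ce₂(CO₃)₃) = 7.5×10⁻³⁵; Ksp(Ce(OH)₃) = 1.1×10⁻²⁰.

The threshold for precipitation is Q = Ksp.
For Ce₂(CO₃)₃: [Ce³⁺] = (Ksp/[CO₃²⁻]^3)^(1/2) = 3.6×10⁻¹⁶ mol/L
For Ce(OH)₃: [Ce³⁺] = (Ksp/[OH⁻]^3) = 1.9×10⁻¹⁸ mol/L
Ce(OH)₃ requires the lower [Ce³⁺], so it precipitates first.

Ce(OH)₃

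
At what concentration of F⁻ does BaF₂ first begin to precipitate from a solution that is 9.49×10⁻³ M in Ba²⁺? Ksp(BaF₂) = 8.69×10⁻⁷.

A salt starts to precipitate once the ion product Q reaches its Ksp.
BaF₂(s) ⇌ Ba²⁺(aq) + 2 F⁻(aq)
Ksp = [Ba²⁺][F⁻]^2 = [F⁻]^2(9.49×10⁻³)
[F⁻]^2 = 8.69×10⁻⁷ / (9.49×10⁻³) = 9.16×10⁻⁵
[F⁻] = 9.57×10⁻³ M

9.57×10⁻³ M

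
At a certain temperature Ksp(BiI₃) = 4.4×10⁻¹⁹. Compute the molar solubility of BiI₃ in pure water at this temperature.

BiI₃(s) ⇌ Bi³⁺(aq) + 3 I⁻(aq)
For each mole of BiI₃ that dissolves per liter, [Bi³⁺] = s and [I⁻] = 3s; let s denote this solubility.
Ksp = [Bi³⁺][I⁻]^3 = s · (3s)^3 = 27s^4
27s^4 = 4.4×10⁻¹⁹  ⇒  s^4 = 1.6×10⁻²⁰
s = (1.6×10⁻²⁰)^(1/4) = 1.1×10⁻⁵ mol L⁻¹

1.1×10⁻⁵ M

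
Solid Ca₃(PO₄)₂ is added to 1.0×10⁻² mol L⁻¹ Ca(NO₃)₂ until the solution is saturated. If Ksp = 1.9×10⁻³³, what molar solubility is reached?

Ca₃(PO₄)₂(s) ⇌ 3 Ca²⁺(aq) + 2 PO₄³⁻(aq)
Ca²⁺ is already present at 1.0×10⁻² mol L⁻¹. If s mol/L of Ca₃(PO₄)₂ dissolves, [PO₄³⁻] = 2s while [Ca²⁺] ≈ 1.0×10⁻² mol L⁻¹.
Ksp = [Ca²⁺]^3[PO₄³⁻]^2 = (1.0×10⁻²)^3(2s)^2
(2s)^2 = 1.9×10⁻³³ / (1.0×10⁻²)^3 = 1.9×10⁻²⁷
s = 2.2×10⁻¹⁴ mol L⁻¹

2.2×10⁻¹⁴ M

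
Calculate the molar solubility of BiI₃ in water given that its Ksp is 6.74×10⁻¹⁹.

1.26×10⁻⁵ M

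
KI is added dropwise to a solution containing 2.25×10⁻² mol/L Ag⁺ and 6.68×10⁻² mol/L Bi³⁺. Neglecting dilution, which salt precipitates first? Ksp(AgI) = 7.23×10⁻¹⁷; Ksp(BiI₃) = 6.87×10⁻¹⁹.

AgI

The threshold for precipitation is Q = Ksp.
For AgI: [I⁻] = (Ksp/[Ag⁺]) = 3.21×10⁻¹⁵ mol/L
For BiI₃: [I⁻] = (Ksp/[Bi³⁺])^(1/3) = 2.17×10⁻⁶ mol/L
AgI requires the lower [I⁻], so it precipitates first.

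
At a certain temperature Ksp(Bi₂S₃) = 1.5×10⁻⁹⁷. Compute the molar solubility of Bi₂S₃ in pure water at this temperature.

Bi₂S₃(s) ⇌ 2 Bi³⁺(aq) + 3 S²⁻(aq)
For each mole of Bi₂S₃ that dissolves per liter, [Bi³⁺] = 2s and [S²⁻] = 3s; let s denote this solubility.
Ksp = [Bi³⁺]^2[S²⁻]^3 = (2s)^2 · (3s)^3 = 108s^5
108s^5 = 1.5×10⁻⁹⁷  ⇒  s^5 = 1.4×10⁻⁹⁹
Taking the 5th root, s = 1.7×10⁻²⁰ mol/L.

1.7×10⁻²⁰ M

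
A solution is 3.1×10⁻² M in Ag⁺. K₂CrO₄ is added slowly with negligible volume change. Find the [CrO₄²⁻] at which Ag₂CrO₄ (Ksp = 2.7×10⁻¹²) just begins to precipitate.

Precipitation begins when Q = Ksp.
Ag₂CrO₄(s) ⇌ 2 Ag⁺(aq) + CrO₄²⁻(aq)
Ksp = [Ag⁺]^2[CrO₄²⁻] = [CrO₄²⁻](3.1×10⁻²)^2
[CrO₄²⁻] = 2.7×10⁻¹² / (3.1×10⁻²)^2 = 2.8×10⁻⁹
[CrO₄²⁻] = 2.8×10⁻⁹ M

2.8×10⁻⁹ M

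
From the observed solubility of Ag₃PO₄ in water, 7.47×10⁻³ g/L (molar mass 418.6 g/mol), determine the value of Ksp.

Ksp = 2.74×10⁻¹⁸

Convert to molarity: s = 7.47×10⁻³ / 418.6 = 1.7845×10⁻⁵ mol/L
Ag₃PO₄(s) ⇌ 3 Ag⁺(aq) + PO₄³⁻(aq)
Let s be the molar solubility. Then [Ag⁺] = 3s and [PO₄³⁻] = s.
Ksp = [Ag⁺]^3[PO₄³⁻] = (3s)^3 · s = 27s^4
Ksp = 27 × (1.7845×10⁻⁵)^4 = 2.74×10⁻¹⁸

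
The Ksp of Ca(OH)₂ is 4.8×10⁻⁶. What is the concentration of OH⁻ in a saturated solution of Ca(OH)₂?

Ca(OH)₂(s) ⇌ Ca²⁺(aq) + 2 OH⁻(aq)
With molar solubility s: [Ca²⁺] = s, [OH⁻] = 2s.
Ksp = [Ca²⁺][OH⁻]^2 = s · (2s)^2 = 4s^3 = 4.8×10⁻⁶
s = 1.1×10⁻² mol L⁻¹
[OH⁻] = 2s = 2.1×10⁻² mol L⁻¹

2.1×10⁻² M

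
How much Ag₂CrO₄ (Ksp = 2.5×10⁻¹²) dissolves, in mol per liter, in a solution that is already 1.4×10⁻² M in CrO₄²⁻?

6.7×10⁻⁶ M

Ag₂CrO₄(s) ⇌ 2 Ag⁺(aq) + CrO₄²⁻(aq)
CrO₄²⁻ is already present at 1.4×10⁻² M. If s mol/L of Ag₂CrO₄ dissolves, [Ag⁺] = 2s while [CrO₄²⁻] ≈ 1.4×10⁻² M.
Ksp = [Ag⁺]^2[CrO₄²⁻] = (2s)^2(1.4×10⁻²)
(2s)^2 = 2.5×10⁻¹² / (1.4×10⁻²) = 1.8×10⁻¹⁰
s = 6.7×10⁻⁶ M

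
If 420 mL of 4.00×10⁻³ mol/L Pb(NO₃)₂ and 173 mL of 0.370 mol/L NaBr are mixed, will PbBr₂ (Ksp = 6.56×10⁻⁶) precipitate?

Yes

After mixing, V = 420 mL + 173 mL = 593 mL.
[Pb²⁺] = (4.00×10⁻³)(420)/593 = 2.83×10⁻³ mol/L
[Br⁻] = (0.370)(173)/593 = 0.108 mol/L
Q = [Pb²⁺][Br⁻]^2 = 3.30×10⁻⁵
Q = 3.30×10⁻⁵ > Ksp = 6.56×10⁻⁶, so the solution is supersaturated and PbBr₂ precipitates.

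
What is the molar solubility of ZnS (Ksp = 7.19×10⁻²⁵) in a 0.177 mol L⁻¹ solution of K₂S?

ZnS(s) ⇌ Zn²⁺(aq) + S²⁻(aq)
S²⁻ is already present at 0.177 mol L⁻¹. If s mol/L of ZnS dissolves, [Zn²⁺] = s while [S²⁻] ≈ 0.177 mol L⁻¹.
Ksp = [Zn²⁺][S²⁻] = s(0.177)
s = 7.19×10⁻²⁵ / (0.177) = 4.06×10⁻²⁴
s = 4.06×10⁻²⁴ mol L⁻¹

4.06×10⁻²⁴ M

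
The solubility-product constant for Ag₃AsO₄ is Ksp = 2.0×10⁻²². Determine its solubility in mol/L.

Ag₃AsO₄(s) ⇌ 3 Ag⁺(aq) + AsO₄³⁻(aq)
Let s be the molar solubility. Then [Ag⁺] = 3s and [AsO₄³⁻] = s.
Ksp = [Ag⁺]^3[AsO₄³⁻] = (3s)^3 · s = 27s^4
27s^4 = 2.0×10⁻²²  ⇒  s^4 = 7.4×10⁻²⁴
Taking the 4th root, s = 1.6×10⁻⁶ mol L⁻¹.

1.6×10⁻⁶ M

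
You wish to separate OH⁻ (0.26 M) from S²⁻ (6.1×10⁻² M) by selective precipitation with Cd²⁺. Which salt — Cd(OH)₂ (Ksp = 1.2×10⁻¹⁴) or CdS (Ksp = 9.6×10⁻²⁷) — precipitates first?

CdS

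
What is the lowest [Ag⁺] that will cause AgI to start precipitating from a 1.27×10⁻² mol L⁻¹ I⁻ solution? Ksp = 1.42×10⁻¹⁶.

Precipitation begins when Q = Ksp.
AgI(s) ⇌ Ag⁺(aq) + I⁻(aq)
Ksp = [Ag⁺][I⁻] = [Ag⁺](1.27×10⁻²)
[Ag⁺] = 1.42×10⁻¹⁶ / (1.27×10⁻²) = 1.12×10⁻¹⁴
[Ag⁺] = 1.12×10⁻¹⁴ mol L⁻¹

1.12×10⁻¹⁴ M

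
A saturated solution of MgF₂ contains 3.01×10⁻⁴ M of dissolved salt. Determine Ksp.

Ksp = 1.09×10⁻¹⁰

MgF₂(s) ⇌ Mg²⁺(aq) + 2 F⁻(aq)
Let s be the molar solubility. Then [Mg²⁺] = s and [F⁻] = 2s.
Ksp = [Mg²⁺][F⁻]^2 = s · (2s)^2 = 4s^3
Ksp = 4 × (3.01×10⁻⁴)^3 = 1.09×10⁻¹⁰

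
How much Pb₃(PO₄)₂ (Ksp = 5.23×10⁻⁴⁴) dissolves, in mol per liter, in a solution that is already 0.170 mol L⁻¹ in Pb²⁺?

Pb₃(PO₄)₂(s) ⇌ 3 Pb²⁺(aq) + 2 PO₄³⁻(aq)
With Pb²⁺ already at 0.170 mol L⁻¹ and s small, take [Pb²⁺] ≈ 0.170 mol L⁻¹ and [PO₄³⁻] = 2s.
Ksp = [Pb²⁺]^3[PO₄³⁻]^2 = (0.170)^3(2s)^2
(2s)^2 = 5.23×10⁻⁴⁴ / (0.170)^3 = 1.06×10⁻⁴¹
s = 1.63×10⁻²¹ mol L⁻¹

1.63×10⁻²¹ M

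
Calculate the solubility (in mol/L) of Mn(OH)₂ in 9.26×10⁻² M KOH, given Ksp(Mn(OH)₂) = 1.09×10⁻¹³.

Mn(OH)₂(s) ⇌ Mn²⁺(aq) + 2 OH⁻(aq)
OH⁻ is already present at 9.26×10⁻² M. If s mol/L of Mn(OH)₂ dissolves, [Mn²⁺] = s while [OH⁻] ≈ 9.26×10⁻² M.
Ksp = [Mn²⁺][OH⁻]^2 = s(9.26×10⁻²)^2
s = 1.09×10⁻¹³ / (9.26×10⁻²)^2 = 1.27×10⁻¹¹
s = 1.27×10⁻¹¹ M

1.27×10⁻¹¹ M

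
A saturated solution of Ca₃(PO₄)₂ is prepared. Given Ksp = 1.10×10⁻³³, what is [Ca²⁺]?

3.01×10⁻⁷ M

Ca₃(PO₄)₂(s) ⇌ 3 Ca²⁺(aq) + 2 PO₄³⁻(aq)
With molar solubility s: [Ca²⁺] = 3s, [PO₄³⁻] = 2s.
Ksp = [Ca²⁺]^3[PO₄³⁻]^2 = (3s)^3 · (2s)^2 = 108s^5 = 1.10×10⁻³³
s = 1.00×10⁻⁷ mol L⁻¹
[Ca²⁺] = 3s = 3.01×10⁻⁷ mol L⁻¹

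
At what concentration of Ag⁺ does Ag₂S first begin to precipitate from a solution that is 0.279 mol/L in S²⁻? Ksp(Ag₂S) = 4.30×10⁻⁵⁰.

Each salt precipitates once Q = Ksp for that salt.
Ag₂S(s) ⇌ 2 Ag⁺(aq) + S²⁻(aq)
Ksp = [Ag⁺]^2[S²⁻] = [Ag⁺]^2(0.279)
[Ag⁺]^2 = 4.30×10⁻⁵⁰ / (0.279) = 1.54×10⁻⁴⁹
[Ag⁺] = 3.93×10⁻²⁵ mol/L

3.93×10⁻²⁵ M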